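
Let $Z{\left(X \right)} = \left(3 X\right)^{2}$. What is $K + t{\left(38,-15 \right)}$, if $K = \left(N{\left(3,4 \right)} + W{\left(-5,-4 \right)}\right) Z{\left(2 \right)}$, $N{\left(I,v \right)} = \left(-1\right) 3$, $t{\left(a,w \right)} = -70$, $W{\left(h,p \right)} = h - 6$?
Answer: $-574$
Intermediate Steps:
$W{\left(h,p \right)} = -6 + h$ ($W{\left(h,p \right)} = h - 6 = -6 + h$)
$N{\left(I,v \right)} = -3$
$Z{\left(X \right)} = 9 X^{2}$
$K = -504$ ($K = \left(-3 - 11\right) 9 \cdot 2^{2} = \left(-3 - 11\right) 9 \cdot 4 = \left(-14\right) 36 = -504$)
$K + t{\left(38,-15 \right)} = -504 - 70 = -574$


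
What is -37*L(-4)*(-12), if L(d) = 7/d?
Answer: -777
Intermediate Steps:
-37*L(-4)*(-12) = -259/(-4)*(-12) = -259*(-1)/4*(-12) = -37*(-7/4)*(-12) = (259/4)*(-12) = -777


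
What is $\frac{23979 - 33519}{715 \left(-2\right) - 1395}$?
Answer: $\frac{1908}{565} \approx 3.377$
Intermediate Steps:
$\frac{23979 - 33519}{715 \left(-2\right) - 1395} = - \frac{9540}{-1430 - 1395} = - \frac{9540}{-2825} = \left(-9540\right) \left(- \frac{1}{2825}\right) = \frac{1908}{565}$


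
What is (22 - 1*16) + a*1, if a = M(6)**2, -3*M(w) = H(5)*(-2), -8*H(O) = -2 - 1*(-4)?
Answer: 217/36 ≈ 6.0278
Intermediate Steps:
H(O) = -1/4 (H(O) = -(-2 - 1*(-4))/8 = -(-2 + 4)/8 = -1/8*2 = -1/4)
M(w) = -1/6 (M(w) = -(-1)*(-2)/12 = -1/3*1/2 = -1/6)
a = 1/36 (a = (-1/6)**2 = 1/36 ≈ 0.027778)
(22 - 1*16) + a*1 = (22 - 1*16) + (1/36)*1 = (22 - 16) + 1/36 = 6 + 1/36 = 217/36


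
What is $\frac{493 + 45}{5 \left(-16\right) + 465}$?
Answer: $\frac{538}{385} \approx 1.3974$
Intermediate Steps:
$\frac{493 + 45}{5 \left(-16\right) + 465} = \frac{538}{-80 + 465} = \frac{538}{385}$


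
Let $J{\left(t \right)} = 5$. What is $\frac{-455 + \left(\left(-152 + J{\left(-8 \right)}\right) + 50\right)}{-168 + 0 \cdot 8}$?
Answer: $\frac{23}{7} \approx 3.2857$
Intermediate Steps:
$\frac{-455 + \left(\left(-152 + J{\left(-8 \right)}\right) + 50\right)}{-168 + 0 \cdot 8} = \frac{-455 + \left(\left(-152 + 5\right) + 50\right)}{-168 + 0 \cdot 8} = \frac{-455 + \left(-147 + 50\right)}{-168 + 0} = \frac{-455 - 97}{-168} = \left(-552\right) \left(- \frac{1}{168}\right) = \frac{23}{7}$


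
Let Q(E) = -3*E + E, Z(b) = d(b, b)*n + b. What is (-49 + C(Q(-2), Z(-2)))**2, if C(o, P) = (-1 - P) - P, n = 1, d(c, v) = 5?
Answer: 3136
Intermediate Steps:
Z(b) = 5 + b (Z(b) = 5*1 + b = 5 + b)
Q(E) = -2*E
C(o, P) = -1 - 2*P
(-49 + C(Q(-2), Z(-2)))**2 = (-49 + (-1 - 2*(5 - 2)))**2 = (-49 + (-1 - 2*3))**2 = (-49 + (-1 - 6))**2 = (-49 - 7)**2 = (-56)**2 = 3136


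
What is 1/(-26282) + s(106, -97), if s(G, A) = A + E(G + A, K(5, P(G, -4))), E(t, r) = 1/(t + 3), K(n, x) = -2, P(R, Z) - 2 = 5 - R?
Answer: -15282989/157692 ≈ -96.917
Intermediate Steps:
P(R, Z) = 7 - R (P(R, Z) = 2 + (5 - R) = 7 - R)
E(t, r) = 1/(3 + t)
s(G, A) = A + 1/(3 + A + G) (s(G, A) = A + 1/(3 + (G + A)) = A + 1/(3 + (A + G)) = A + 1/(3 + A + G))
1/(-26282) + s(106, -97) = 1/(-26282) + (-97 + 1/(3 - 97 + 106)) = -1/26282 + (-97 + 1/12) = -1/26282 - 1163/12 = -15282989/157692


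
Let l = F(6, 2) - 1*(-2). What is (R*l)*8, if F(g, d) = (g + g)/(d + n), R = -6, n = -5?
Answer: 96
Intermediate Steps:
F(g, d) = 2*g/(-5 + d) (F(g, d) = (g + g)/(d - 5) = (2*g)/(-5 + d) = 2*g/(-5 + d))
l = -2 (l = 2*6/(-5 + 2) - 1*(-2) = 2*6/(-3) + 2 = 2*6*(-1/3) + 2 = -4 + 2 = -2)
(R*l)*8 = -6*(-2)*8 = 12*8 = 96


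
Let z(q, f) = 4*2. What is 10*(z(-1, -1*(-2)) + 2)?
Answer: 100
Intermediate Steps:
z(q, f) = 8
10*(z(-1, -1*(-2)) + 2) = 10*(8 + 2) = 10*10 = 100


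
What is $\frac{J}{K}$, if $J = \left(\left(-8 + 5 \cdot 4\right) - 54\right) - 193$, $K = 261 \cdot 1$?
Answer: $- \frac{235}{261} \approx -0.90038$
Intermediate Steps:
$K = 261$
$J = -235$ ($J = \left(\left(-8 + 20\right) - 54\right) - 193 = \left(12 - 54\right) - 193 = -42 - 193 = -235$)
$\frac{J}{K} = - \frac{235}{261}$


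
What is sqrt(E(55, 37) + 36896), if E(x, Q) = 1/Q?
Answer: sqrt(50510661)/37 ≈ 192.08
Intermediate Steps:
sqrt(E(55, 37) + 36896) = sqrt(1/37 + 36896) = sqrt(1365153/37) = sqrt(50510661)/37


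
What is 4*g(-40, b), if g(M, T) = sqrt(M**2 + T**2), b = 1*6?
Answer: 8*sqrt(409) ≈ 161.79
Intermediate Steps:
b = 6
4*g(-40, b) = 4*sqrt((-40)**2 + 6**2) = 4*sqrt(1600 + 36) = 4*sqrt(1636) = 4*(2*sqrt(409)) = 8*sqrt(409)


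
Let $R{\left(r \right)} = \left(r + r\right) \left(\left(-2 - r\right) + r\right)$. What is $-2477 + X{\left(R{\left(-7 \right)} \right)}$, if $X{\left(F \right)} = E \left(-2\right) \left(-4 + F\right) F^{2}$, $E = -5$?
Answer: $185683$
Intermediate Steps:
$R{\left(r \right)} = - 4 r$ ($R{\left(r \right)} = 2 r \left(-2\right) = - 4 r$)
$X{\left(F \right)} = F^{2} \left(-40 + 10 F\right)$ ($X{\left(F \right)} = \left(-5\right) \left(-2\right) \left(-4 + F\right) F^{2} = 10 \left(-4 + F\right) F^{2} = \left(-40 + 10 F\right) F^{2} = F^{2} \left(-40 + 10 F\right)$)
$-2477 + X{\left(R{\left(-7 \right)} \right)} = -2477 + 10 \left(\left(-4\right) \left(-7\right)\right)^{2} \left(-4 - -28\right) = -2477 + 10 \cdot 28^{2} \left(-4 + 28\right) = -2477 + 10 \cdot 784 \cdot 24 = -2477 + 188160 = 185683$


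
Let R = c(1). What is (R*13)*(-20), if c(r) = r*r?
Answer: -260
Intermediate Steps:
c(r) = r**2
R = 1 (R = 1**2 = 1)
(R*13)*(-20) = (1*13)*(-20) = 13*(-20) = -260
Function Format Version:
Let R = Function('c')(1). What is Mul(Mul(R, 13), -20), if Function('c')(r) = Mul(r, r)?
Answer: -260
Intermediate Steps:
Function('c')(r) = Pow(r, 2)
R = 1 (R = Pow(1, 2) = 1)
Mul(Mul(R, 13), -20) = Mul(Mul(1, 13), -20) = Mul(13, -20) = -260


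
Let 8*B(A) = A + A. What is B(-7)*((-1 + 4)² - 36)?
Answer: 189/4 ≈ 47.250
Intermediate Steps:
B(A) = A/4 (B(A) = (A + A)/8 = (2*A)/8 = A/4)
B(-7)*((-1 + 4)² - 36) = ((¼)*(-7))*((-1 + 4)² - 36) = -7*(3² - 36)/4 = -7*(9 - 36)/4 = -7/4*(-27) = 189/4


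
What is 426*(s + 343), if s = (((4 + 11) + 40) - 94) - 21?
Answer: 120558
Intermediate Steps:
s = -60 (s = ((15 + 40) - 94) - 21 = (55 - 94) - 21 = -39 - 21 = -60)
426*(s + 343) = 426*(-60 + 343) = 426*283 = 120558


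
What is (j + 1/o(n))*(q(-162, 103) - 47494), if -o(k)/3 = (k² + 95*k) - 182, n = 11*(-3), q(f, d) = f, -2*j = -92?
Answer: -3663138010/1671 ≈ -2.1922e+6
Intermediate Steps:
j = 46 (j = -½*(-92) = 46)
n = -33
o(k) = 546 - 285*k - 3*k² (o(k) = -3*((k² + 95*k) - 182) = -3*(-182 + k² + 95*k) = 546 - 285*k - 3*k²)
(j + 1/o(n))*(q(-162, 103) - 47494) = (46 + 1/(546 - 285*(-33) - 3*(-33)²))*(-162 - 47494) = (46 + 1/(546 + 9405 - 3*1089))*(-47656) = (46 + 1/(546 + 9405 - 3267))*(-47656) = (46 + 1/6684)*(-47656) = (307465/6684)*(-47656) = -3663138010/1671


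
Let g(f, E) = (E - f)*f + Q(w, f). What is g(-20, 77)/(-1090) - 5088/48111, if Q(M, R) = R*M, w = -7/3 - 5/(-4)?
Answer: 17349403/10488198 ≈ 1.6542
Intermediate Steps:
w = -13/12 (w = -7*1/3 - 5*(-1/4) = -7/3 + 5/4 = -13/12 ≈ -1.0833)
Q(M, R) = M*R
g(f, E) = -13*f/12 + f*(E - f) (g(f, E) = (E - f)*f - 13*f/12 = f*(E - f) - 13*f/12 = -13*f/12 + f*(E - f))
g(-20, 77)/(-1090) - 5088/48111 = ((1/12)*(-20)*(-13 - 12*(-20) + 12*77))/(-1090) - 5088/48111 = ((1/12)*(-20)*(-13 + 240 + 924))*(-1/1090) - 5088*1/48111 = ((1/12)*(-20)*1151)*(-1/1090) - 1696/16037 = -5755/3*(-1/1090) - 1696/16037 = 1151/654 - 1696/16037 = 17349403/10488198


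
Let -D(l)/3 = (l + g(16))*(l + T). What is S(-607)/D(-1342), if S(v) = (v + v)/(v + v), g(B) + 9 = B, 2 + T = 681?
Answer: -1/2655315 ≈ -3.7660e-7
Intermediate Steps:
T = 679 (T = -2 + 681 = 679)
g(B) = -9 + B
D(l) = -3*(7 + l)*(679 + l) (D(l) = -3*(l + (-9 + 16))*(l + 679) = -3*(l + 7)*(679 + l) = -3*(7 + l)*(679 + l))
S(v) = 1 (S(v) = (2*v)/((2*v)) = (2*v)*(1/(2*v)) = 1)
S(-607)/D(-1342) = 1/(-14259 - 2058*(-1342) - 3*(-1342)**2) = 1/(-14259 + 2761836 - 3*1800964) = 1/(-14259 + 2761836 - 5402892) = 1/(-2655315) = 1*(-1/2655315) = -1/2655315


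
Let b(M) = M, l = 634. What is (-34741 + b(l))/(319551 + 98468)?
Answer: -34107/418019 ≈ -0.081592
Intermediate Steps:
(-34741 + b(l))/(319551 + 98468) = (-34741 + 634)/(319551 + 98468) = -34107/418019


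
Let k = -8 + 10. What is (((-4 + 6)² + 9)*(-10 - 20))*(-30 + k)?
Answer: 10920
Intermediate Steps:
k = 2
(((-4 + 6)² + 9)*(-10 - 20))*(-30 + k) = (((-4 + 6)² + 9)*(-10 - 20))*(-30 + 2) = ((2² + 9)*(-30))*(-28) = ((4 + 9)*(-30))*(-28) = (13*(-30))*(-28) = -390*(-28) = 10920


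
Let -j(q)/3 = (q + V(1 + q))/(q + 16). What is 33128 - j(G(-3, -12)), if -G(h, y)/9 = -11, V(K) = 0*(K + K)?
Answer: 3810017/115 ≈ 33131.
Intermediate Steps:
V(K) = 0 (V(K) = 0*(2*K) = 0)
G(h, y) = 99 (G(h, y) = -9*(-11) = 99)
j(q) = -3*q/(16 + q) (j(q) = -3*(q + 0)/(q + 16) = -3*q/(16 + q))
33128 - j(G(-3, -12)) = 33128 - (-3)*99/(16 + 99) = 33128 - (-3)*99/115 = 33128 - 1*(-297/115) = 33128 + 297/115 = 3810017/115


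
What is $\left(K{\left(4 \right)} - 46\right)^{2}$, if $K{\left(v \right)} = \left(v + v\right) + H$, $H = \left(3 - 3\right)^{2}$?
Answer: $1444$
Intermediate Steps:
$H = 0$ ($H = 0^{2} = 0$)
$K{\left(v \right)} = 2 v$ ($K{\left(v \right)} = \left(v + v\right) + 0 = 2 v + 0 = 2 v$)
$\left(K{\left(4 \right)} - 46\right)^{2} = \left(2 \cdot 4 - 46\right)^{2} = \left(8 - 46\right)^{2} = \left(-38\right)^{2} = 1444$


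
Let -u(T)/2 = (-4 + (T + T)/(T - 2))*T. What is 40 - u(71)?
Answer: -16268/69 ≈ -235.77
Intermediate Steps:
u(T) = -2*T*(-4 + 2*T/(-2 + T)) (u(T) = -2*(-4 + (T + T)/(T - 2))*T = -2*(-4 + (2*T)/(-2 + T))*T = -2*(-4 + 2*T/(-2 + T))*T = -2*T*(-4 + 2*T/(-2 + T)))
40 - u(71) = 40 - 4*71*(-4 + 71)/(-2 + 71) = 40 - 4*71*67/69 = 40 - 1*19028/69 = 40 - 19028/69 = -16268/69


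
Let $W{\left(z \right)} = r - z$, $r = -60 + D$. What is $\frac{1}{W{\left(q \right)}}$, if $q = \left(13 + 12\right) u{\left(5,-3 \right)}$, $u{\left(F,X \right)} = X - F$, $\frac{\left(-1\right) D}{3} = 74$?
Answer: $- \frac{1}{82} \approx -0.012195$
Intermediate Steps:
$D = -222$ ($D = \left(-3\right) 74 = -222$)
$q = -200$ ($q = \left(13 + 12\right) \left(-3 - 5\right) = 25 \left(-3 - 5\right) = 25 \left(-8\right) = -200$)
$r = -282$ ($r = -60 - 222 = -282$)
$W{\left(z \right)} = -282 - z$
$\frac{1}{W{\left(q \right)}} = \frac{1}{-282 - -200} = \frac{1}{-282 + 200} = \frac{1}{-82} = - \frac{1}{82}$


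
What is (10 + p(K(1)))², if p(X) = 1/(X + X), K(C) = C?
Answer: 441/4 ≈ 110.25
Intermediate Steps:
p(X) = 1/(2*X)
(10 + p(K(1)))² = (10 + (½)/1)² = (10 + (½)*1)² = (10 + ½)² = (21/2)² = 441/4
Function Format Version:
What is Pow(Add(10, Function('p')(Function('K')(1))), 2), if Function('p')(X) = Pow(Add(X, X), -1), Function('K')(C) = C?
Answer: Rational(441, 4) ≈ 110.25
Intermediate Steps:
Function('p')(X) = Mul(Rational(1, 2), Pow(X, -1)) (Function('p')(X) = Pow(Mul(2, X), -1) = Mul(Rational(1, 2), Pow(X, -1)))
Pow(Add(10, Function('p')(Function('K')(1))), 2) = Pow(Add(10, Mul(Rational(1, 2), Pow(1, -1))), 2) = Pow(Add(10, Mul(Rational(1, 2), 1)), 2) = Pow(Add(10, Rational(1, 2)), 2) = Pow(Rational(21, 2), 2) = Rational(441, 4)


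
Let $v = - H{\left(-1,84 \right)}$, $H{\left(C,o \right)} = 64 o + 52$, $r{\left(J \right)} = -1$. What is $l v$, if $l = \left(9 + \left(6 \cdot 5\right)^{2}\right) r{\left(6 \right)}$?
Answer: $4934052$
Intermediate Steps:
$H{\left(C,o \right)} = 52 + 64 o$
$l = -909$ ($l = \left(9 + \left(6 \cdot 5\right)^{2}\right) \left(-1\right) = \left(9 + 30^{2}\right) \left(-1\right) = \left(9 + 900\right) \left(-1\right) = 909 \left(-1\right) = -909$)
$v = -5428$ ($v = - (52 + 64 \cdot 84) = - (52 + 5376) = \left(-1\right) 5428 = -5428$)
$l v = \left(-909\right) \left(-5428\right) = 4934052$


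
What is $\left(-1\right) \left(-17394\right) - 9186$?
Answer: $8208$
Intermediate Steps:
$\left(-1\right) \left(-17394\right) - 9186 = 17394 - 9186 = 8208$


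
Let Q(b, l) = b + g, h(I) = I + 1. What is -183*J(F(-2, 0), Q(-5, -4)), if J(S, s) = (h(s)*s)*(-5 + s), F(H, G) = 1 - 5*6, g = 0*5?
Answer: 36600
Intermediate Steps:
g = 0
F(H, G) = -29 (F(H, G) = 1 - 30 = -29)
h(I) = 1 + I
Q(b, l) = b (Q(b, l) = b + 0 = b)
J(S, s) = s*(1 + s)*(-5 + s) (J(S, s) = ((1 + s)*s)*(-5 + s) = (s*(1 + s))*(-5 + s) = s*(1 + s)*(-5 + s))
-183*J(F(-2, 0), Q(-5, -4)) = -(-915)*(1 - 5)*(-5 - 5) = -(-915)*(-4)*(-10) = -183*(-200) = 36600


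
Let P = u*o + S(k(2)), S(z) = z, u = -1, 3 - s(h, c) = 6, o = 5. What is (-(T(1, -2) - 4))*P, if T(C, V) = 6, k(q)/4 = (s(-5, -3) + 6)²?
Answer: -62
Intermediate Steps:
s(h, c) = -3 (s(h, c) = 3 - 1*6 = 3 - 6 = -3)
k(q) = 36 (k(q) = 4*(-3 + 6)² = 4*3² = 4*9 = 36)
P = 31 (P = -1*5 + 36 = -5 + 36 = 31)
(-(T(1, -2) - 4))*P = -(6 - 4)*31 = -1*2*31 = -2*31 = -62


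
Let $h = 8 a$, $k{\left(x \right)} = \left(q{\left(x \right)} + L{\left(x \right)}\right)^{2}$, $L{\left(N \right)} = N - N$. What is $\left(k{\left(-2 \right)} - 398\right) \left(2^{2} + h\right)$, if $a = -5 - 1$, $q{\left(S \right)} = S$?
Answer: $17336$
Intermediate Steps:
$L{\left(N \right)} = 0$
$a = -6$
$k{\left(x \right)} = x^{2}$ ($k{\left(x \right)} = \left(x + 0\right)^{2} = x^{2}$)
$h = -48$ ($h = 8 \left(-6\right) = -48$)
$\left(k{\left(-2 \right)} - 398\right) \left(2^{2} + h\right) = \left(\left(-2\right)^{2} - 398\right) \left(2^{2} - 48\right) = \left(4 - 398\right) \left(4 - 48\right) = \left(-394\right) \left(-44\right) = 17336$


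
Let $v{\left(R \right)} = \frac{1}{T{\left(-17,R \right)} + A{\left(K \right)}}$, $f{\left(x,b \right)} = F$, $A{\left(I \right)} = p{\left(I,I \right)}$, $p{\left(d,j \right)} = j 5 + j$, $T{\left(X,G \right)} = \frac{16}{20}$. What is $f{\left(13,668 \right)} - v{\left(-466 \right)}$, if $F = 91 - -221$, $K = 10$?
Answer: $\frac{94843}{304} \approx 311.98$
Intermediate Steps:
$T{\left(X,G \right)} = \frac{4}{5}$ ($T{\left(X,G \right)} = 16 \cdot \frac{1}{20} = \frac{4}{5}$)
$p{\left(d,j \right)} = 6 j$ ($p{\left(d,j \right)} = 5 j + j = 6 j$)
$F = 312$ ($F = 91 + 221 = 312$)
$A{\left(I \right)} = 6 I$
$f{\left(x,b \right)} = 312$
$v{\left(R \right)} = \frac{5}{304}$ ($v{\left(R \right)} = \frac{1}{\frac{4}{5} + 6 \cdot 10} = \frac{1}{\frac{4}{5} + 60} = \frac{1}{\frac{304}{5}} = \frac{5}{304}$)
$f{\left(13,668 \right)} - v{\left(-466 \right)} = 312 - \frac{5}{304} = \frac{94843}{304}$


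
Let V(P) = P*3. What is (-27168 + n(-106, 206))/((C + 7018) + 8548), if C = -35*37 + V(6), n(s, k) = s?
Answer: -27274/14289 ≈ -1.9087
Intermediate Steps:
V(P) = 3*P
C = -1277 (C = -35*37 + 3*6 = -1295 + 18 = -1277)
(-27168 + n(-106, 206))/((C + 7018) + 8548) = (-27168 - 106)/((-1277 + 7018) + 8548) = -27274/(5741 + 8548) = -27274/14289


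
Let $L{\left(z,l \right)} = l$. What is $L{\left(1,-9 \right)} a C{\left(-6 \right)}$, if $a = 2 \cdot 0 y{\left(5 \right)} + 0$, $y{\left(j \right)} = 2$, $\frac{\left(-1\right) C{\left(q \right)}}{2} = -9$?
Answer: $0$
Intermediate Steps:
$C{\left(q \right)} = 18$ ($C{\left(q \right)} = \left(-2\right) \left(-9\right) = 18$)
$a = 0$ ($a = 2 \cdot 0 \cdot 2 + 0 = 2 \cdot 0 + 0 = 0 + 0 = 0$)
$L{\left(1,-9 \right)} a C{\left(-6 \right)} = \left(-9\right) 0 \cdot 18 = 0 \cdot 18 = 0$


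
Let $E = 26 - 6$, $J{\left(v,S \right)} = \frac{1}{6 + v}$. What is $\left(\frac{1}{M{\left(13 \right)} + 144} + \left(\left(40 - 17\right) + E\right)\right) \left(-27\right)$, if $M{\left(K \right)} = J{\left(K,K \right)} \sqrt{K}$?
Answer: $- \frac{8692281531}{7485683} + \frac{513 \sqrt{13}}{7485683} \approx -1161.2$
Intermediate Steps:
$M{\left(K \right)} = \frac{\sqrt{K}}{6 + K}$
$E = 20$ ($E = 26 - 6 = 20$)
$\left(\frac{1}{M{\left(13 \right)} + 144} + \left(\left(40 - 17\right) + E\right)\right) \left(-27\right) = \left(\frac{1}{\frac{\sqrt{13}}{6 + 13} + 144} + \left(\left(40 - 17\right) + 20\right)\right) \left(-27\right) = \left(\frac{1}{\frac{\sqrt{13}}{19} + 144} + \left(23 + 20\right)\right) \left(-27\right) = \left(\frac{1}{\sqrt{13} \cdot \frac{1}{19} + 144} + 43\right) \left(-27\right) = \left(\frac{1}{\frac{\sqrt{13}}{19} + 144} + 43\right) \left(-27\right) = \left(\frac{1}{144 + \frac{\sqrt{13}}{19}} + 43\right) \left(-27\right) = \left(43 + \frac{1}{144 + \frac{\sqrt{13}}{19}}\right) \left(-27\right) = -1161 - \frac{27}{144 + \frac{\sqrt{13}}{19}}$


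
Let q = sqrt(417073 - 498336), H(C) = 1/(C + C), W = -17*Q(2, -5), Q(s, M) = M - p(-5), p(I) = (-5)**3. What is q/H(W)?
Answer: -4080*I*sqrt(81263) ≈ -1.1631e+6*I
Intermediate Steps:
p(I) = -125
Q(s, M) = 125 + M (Q(s, M) = M - 1*(-125) = M + 125 = 125 + M)
W = -2040 (W = -17*(125 - 5) = -17*120 = -2040)
H(C) = 1/(2*C)
q = I*sqrt(81263) (q = sqrt(-81263) = I*sqrt(81263) ≈ 285.07*I)
q/H(W) = (I*sqrt(81263))/(((1/2)/(-2040))) = (I*sqrt(81263))/(((1/2)*(-1/2040))) = (I*sqrt(81263))/(-1/4080) = (I*sqrt(81263))*(-4080) = -4080*I*sqrt(81263)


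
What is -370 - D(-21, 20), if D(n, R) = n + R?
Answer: -369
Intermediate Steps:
D(n, R) = R + n
-370 - D(-21, 20) = -370 - (20 - 21) = -370 - 1*(-1) = -370 + 1 = -369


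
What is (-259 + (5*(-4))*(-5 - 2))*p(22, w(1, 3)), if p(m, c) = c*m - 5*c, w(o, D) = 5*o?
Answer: -10115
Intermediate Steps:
p(m, c) = -5*c + c*m
(-259 + (5*(-4))*(-5 - 2))*p(22, w(1, 3)) = (-259 + (5*(-4))*(-5 - 2))*((5*1)*(-5 + 22)) = (-259 - 20*(-7))*(5*17) = (-259 + 140)*85 = -119*85 = -10115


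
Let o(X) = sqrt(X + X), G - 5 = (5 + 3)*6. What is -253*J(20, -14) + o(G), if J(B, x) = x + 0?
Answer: 3542 + sqrt(106) ≈ 3552.3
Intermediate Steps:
J(B, x) = x
G = 53 (G = 5 + (5 + 3)*6 = 5 + 8*6 = 5 + 48 = 53)
o(X) = sqrt(2)*sqrt(X) (o(X) = sqrt(2*X) = sqrt(2)*sqrt(X))
-253*J(20, -14) + o(G) = -253*(-14) + sqrt(2)*sqrt(53) = 3542 + sqrt(106)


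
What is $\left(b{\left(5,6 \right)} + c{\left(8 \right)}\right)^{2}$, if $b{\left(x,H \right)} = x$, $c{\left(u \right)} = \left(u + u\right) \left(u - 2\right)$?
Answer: $10201$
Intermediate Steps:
$c{\left(u \right)} = 2 u \left(-2 + u\right)$
$\left(b{\left(5,6 \right)} + c{\left(8 \right)}\right)^{2} = \left(5 + 2 \cdot 8 \left(-2 + 8\right)\right)^{2} = \left(5 + 2 \cdot 8 \cdot 6\right)^{2} = \left(5 + 96\right)^{2} = 101^{2} = 10201$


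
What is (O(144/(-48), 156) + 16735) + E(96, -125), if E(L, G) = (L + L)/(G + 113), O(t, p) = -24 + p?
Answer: 16851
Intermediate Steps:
E(L, G) = 2*L/(113 + G) (E(L, G) = (2*L)/(113 + G) = 2*L/(113 + G))
(O(144/(-48), 156) + 16735) + E(96, -125) = ((-24 + 156) + 16735) + 2*96/(113 - 125) = (132 + 16735) + 2*96/(-12) = 16867 + 2*96*(-1/12) = 16867 - 16 = 16851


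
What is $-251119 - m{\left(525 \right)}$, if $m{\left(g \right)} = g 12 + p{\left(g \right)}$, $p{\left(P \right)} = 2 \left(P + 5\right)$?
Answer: $-258479$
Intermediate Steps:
$p{\left(P \right)} = 10 + 2 P$ ($p{\left(P \right)} = 2 \left(5 + P\right) = 10 + 2 P$)
$m{\left(g \right)} = 10 + 14 g$ ($m{\left(g \right)} = g 12 + \left(10 + 2 g\right) = 12 g + \left(10 + 2 g\right) = 10 + 14 g$)
$-251119 - m{\left(525 \right)} = -251119 - \left(10 + 14 \cdot 525\right) = -251119 - \left(10 + 7350\right) = -251119 - 7360 = -258479$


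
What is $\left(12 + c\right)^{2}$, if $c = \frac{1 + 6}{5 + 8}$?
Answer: $\frac{26569}{169} \approx 157.21$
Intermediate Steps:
$c = \frac{7}{13} \approx 0.53846$
$\left(12 + c\right)^{2} = \left(12 + \frac{7}{13}\right)^{2} = \left(\frac{163}{13}\right)^{2} = \frac{26569}{169}$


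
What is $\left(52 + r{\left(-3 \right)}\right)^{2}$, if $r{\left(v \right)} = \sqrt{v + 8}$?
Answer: $\left(52 + \sqrt{5}\right)^{2} \approx 2941.6$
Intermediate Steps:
$r{\left(v \right)} = \sqrt{8 + v}$
$\left(52 + r{\left(-3 \right)}\right)^{2} = \left(52 + \sqrt{8 - 3}\right)^{2} = \left(52 + \sqrt{5}\right)^{2}$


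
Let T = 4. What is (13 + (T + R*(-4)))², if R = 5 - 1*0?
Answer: 9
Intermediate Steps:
R = 5 (R = 5 + 0 = 5)
(13 + (T + R*(-4)))² = (13 + (4 + 5*(-4)))² = (13 + (4 - 20))² = (13 - 16)² = (-3)² = 9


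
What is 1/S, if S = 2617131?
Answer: 1/2617131 ≈ 3.8210e-7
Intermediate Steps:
1/S = 1/2617131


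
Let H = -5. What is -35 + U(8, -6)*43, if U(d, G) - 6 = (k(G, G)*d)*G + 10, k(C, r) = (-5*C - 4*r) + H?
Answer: -100483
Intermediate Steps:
k(C, r) = -5 - 5*C - 4*r (k(C, r) = (-5*C - 4*r) - 5 = -5 - 5*C - 4*r)
U(d, G) = 16 + G*d*(-5 - 9*G) (U(d, G) = 6 + (((-5 - 5*G - 4*G)*d)*G + 10) = 6 + (((-5 - 9*G)*d)*G + 10) = 6 + ((d*(-5 - 9*G))*G + 10) = 6 + (G*d*(-5 - 9*G) + 10) = 6 + (10 + G*d*(-5 - 9*G)) = 16 + G*d*(-5 - 9*G))
-35 + U(8, -6)*43 = -35 + (16 - 1*(-6)*8*(5 + 9*(-6)))*43 = -35 + (16 - 1*(-6)*8*(5 - 54))*43 = -35 + (16 - 1*(-6)*8*(-49))*43 = -35 + (16 - 2352)*43 = -35 - 2336*43 = -35 - 100448 = -100483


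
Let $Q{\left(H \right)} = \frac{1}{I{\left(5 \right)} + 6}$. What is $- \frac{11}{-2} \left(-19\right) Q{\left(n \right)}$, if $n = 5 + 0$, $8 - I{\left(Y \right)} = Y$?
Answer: $- \frac{209}{18} \approx -11.611$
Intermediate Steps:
$I{\left(Y \right)} = 8 - Y$
$n = 5$
$Q{\left(H \right)} = \frac{1}{9}$ ($Q{\left(H \right)} = \frac{1}{\left(8 - 5\right) + 6} = \frac{1}{3 + 6} = \frac{1}{9}$)
$- \frac{11}{-2} \left(-19\right) Q{\left(n \right)} = - \frac{11}{-2} \left(-19\right) \frac{1}{9} = \left(-11\right) \left(- \frac{1}{2}\right) \left(-19\right) \frac{1}{9} = \frac{11}{2} \left(-19\right) \frac{1}{9} = \left(- \frac{209}{2}\right) \frac{1}{9} = - \frac{209}{18}$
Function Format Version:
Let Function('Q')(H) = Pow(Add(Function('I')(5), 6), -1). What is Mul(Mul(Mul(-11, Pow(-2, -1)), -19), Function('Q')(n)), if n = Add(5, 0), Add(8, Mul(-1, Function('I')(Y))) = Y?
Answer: Rational(-209, 18) ≈ -11.611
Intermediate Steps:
Function('I')(Y) = Add(8, Mul(-1, Y))
n = 5
Function('Q')(H) = Rational(1, 9) (Function('Q')(H) = Pow(Add(Add(8, Mul(-1, 5)), 6), -1) = Pow(Add(Add(8, -5), 6), -1) = Pow(Add(3, 6), -1) = Pow(9, -1) = Rational(1, 9))
Mul(Mul(Mul(-11, Pow(-2, -1)), -19), Function('Q')(n)) = Mul(Mul(Mul(-11, Pow(-2, -1)), -19), Rational(1, 9)) = Mul(Mul(Mul(-11, Rational(-1, 2)), -19), Rational(1, 9)) = Mul(Mul(Rational(11, 2), -19), Rational(1, 9)) = Mul(Rational(-209, 2), Rational(1, 9)) = Rational(-209, 18)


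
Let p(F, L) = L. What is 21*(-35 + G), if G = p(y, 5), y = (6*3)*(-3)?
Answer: -630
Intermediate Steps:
y = -54 (y = 18*(-3) = -54)
G = 5
21*(-35 + G) = 21*(-35 + 5) = 21*(-30) = -630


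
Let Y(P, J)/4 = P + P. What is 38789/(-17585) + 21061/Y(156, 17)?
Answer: 321949013/21946080 ≈ 14.670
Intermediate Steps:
Y(P, J) = 8*P (Y(P, J) = 4*(P + P) = 4*(2*P) = 8*P)
38789/(-17585) + 21061/Y(156, 17) = 38789/(-17585) + 21061/((8*156)) = 38789*(-1/17585) + 21061/1248 = -38789/17585 + 21061*(1/1248) = -38789/17585 + 21061/1248 = 321949013/21946080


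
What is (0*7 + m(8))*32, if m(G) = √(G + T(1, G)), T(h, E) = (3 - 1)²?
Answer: 64*√3 ≈ 110.85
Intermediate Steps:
T(h, E) = 4 (T(h, E) = 2² = 4)
m(G) = √(4 + G) (m(G) = √(G + 4) = √(4 + G))
(0*7 + m(8))*32 = (0*7 + √(4 + 8))*32 = (0 + √12)*32 = (0 + 2*√3)*32 = (2*√3)*32 = 64*√3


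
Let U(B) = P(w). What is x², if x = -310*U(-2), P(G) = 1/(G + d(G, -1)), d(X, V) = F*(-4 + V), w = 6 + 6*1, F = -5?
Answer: 96100/1369 ≈ 70.197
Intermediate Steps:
w = 12 (w = 6 + 6 = 12)
d(X, V) = 20 - 5*V (d(X, V) = -5*(-4 + V) = 20 - 5*V)
P(G) = 1/(25 + G) (P(G) = 1/(G + (20 - 5*(-1))) = 1/(G + (20 + 5)) = 1/(G + 25) = 1/(25 + G))
U(B) = 1/37 (U(B) = 1/(25 + 12) = 1/37)
x = -310/37 (x = -310*1/37 = -310/37 ≈ -8.3784)
x² = (-310/37)² = 96100/1369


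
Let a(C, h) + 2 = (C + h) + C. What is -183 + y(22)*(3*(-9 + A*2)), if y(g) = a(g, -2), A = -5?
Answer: -2463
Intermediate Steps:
a(C, h) = -2 + h + 2*C (a(C, h) = -2 + ((C + h) + C) = -2 + (h + 2*C) = -2 + h + 2*C)
y(g) = -4 + 2*g (y(g) = -2 - 2 + 2*g = -4 + 2*g)
-183 + y(22)*(3*(-9 + A*2)) = -183 + (-4 + 2*22)*(3*(-9 - 5*2)) = -183 + (-4 + 44)*(3*(-9 - 10)) = -183 + 40*(3*(-19)) = -183 + 40*(-57) = -183 - 2280 = -2463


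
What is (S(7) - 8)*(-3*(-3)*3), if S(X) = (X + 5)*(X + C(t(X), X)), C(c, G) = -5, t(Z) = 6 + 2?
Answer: 432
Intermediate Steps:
t(Z) = 8
S(X) = (-5 + X)*(5 + X) (S(X) = (X + 5)*(X - 5) = (5 + X)*(-5 + X) = (-5 + X)*(5 + X))
(S(7) - 8)*(-3*(-3)*3) = ((-25 + 7²) - 8)*(-3*(-3)*3) = ((-25 + 49) - 8)*(9*3) = (24 - 8)*27 = 16*27 = 432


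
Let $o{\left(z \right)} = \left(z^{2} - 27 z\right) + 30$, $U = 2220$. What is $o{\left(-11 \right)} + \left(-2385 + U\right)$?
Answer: $283$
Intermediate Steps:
$o{\left(z \right)} = 30 + z^{2} - 27 z$
$o{\left(-11 \right)} + \left(-2385 + U\right) = \left(30 + \left(-11\right)^{2} - -297\right) + \left(-2385 + 2220\right) = \left(30 + 121 + 297\right) - 165 = 448 - 165 = 283$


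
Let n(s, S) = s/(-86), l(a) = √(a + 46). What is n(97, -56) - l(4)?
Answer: -97/86 - 5*√2 ≈ -8.1990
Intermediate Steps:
l(a) = √(46 + a)
n(s, S) = -s/86 (n(s, S) = s*(-1/86) = -s/86)
n(97, -56) - l(4) = -1/86*97 - √(46 + 4) = -97/86 - √50 = -97/86 - 5*√2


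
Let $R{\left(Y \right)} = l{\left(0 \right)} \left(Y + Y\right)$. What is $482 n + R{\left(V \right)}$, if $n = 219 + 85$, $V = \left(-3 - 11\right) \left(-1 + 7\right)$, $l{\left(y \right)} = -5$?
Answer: $147368$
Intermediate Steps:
$V = -84$ ($V = \left(-14\right) 6 = -84$)
$R{\left(Y \right)} = - 10 Y$ ($R{\left(Y \right)} = - 5 \left(Y + Y\right) = - 5 \cdot 2 Y = - 10 Y$)
$n = 304$
$482 n + R{\left(V \right)} = 482 \cdot 304 - -840 = 146528 + 840 = 147368$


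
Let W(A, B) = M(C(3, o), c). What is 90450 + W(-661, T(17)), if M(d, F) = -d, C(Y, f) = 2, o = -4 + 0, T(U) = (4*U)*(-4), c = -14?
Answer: 90448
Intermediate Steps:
T(U) = -16*U
o = -4
W(A, B) = -2 (W(A, B) = -1*2 = -2)
90450 + W(-661, T(17)) = 90450 - 2 = 90448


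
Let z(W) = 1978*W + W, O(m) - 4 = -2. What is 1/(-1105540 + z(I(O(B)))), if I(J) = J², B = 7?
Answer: -1/1097624 ≈ -9.1106e-7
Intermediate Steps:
O(m) = 2 (O(m) = 4 - 2 = 2)
z(W) = 1979*W
1/(-1105540 + z(I(O(B)))) = 1/(-1105540 + 1979*2²) = 1/(-1105540 + 1979*4) = 1/(-1105540 + 7916) = 1/(-1097624) = -1/1097624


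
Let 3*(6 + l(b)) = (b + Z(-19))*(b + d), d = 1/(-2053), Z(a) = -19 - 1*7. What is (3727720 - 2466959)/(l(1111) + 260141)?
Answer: 2588342333/1358976145 ≈ 1.9046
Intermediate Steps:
Z(a) = -26 (Z(a) = -19 - 7 = -26)
d = -1/2053 ≈ -0.00048709
l(b) = -6 + (-26 + b)*(-1/2053 + b)/3 (l(b) = -6 + ((b - 26)*(b - 1/2053))/3 = -6 + ((-26 + b)*(-1/2053 + b))/3 = -6 + (-26 + b)*(-1/2053 + b)/3)
(3727720 - 2466959)/(l(1111) + 260141) = (3727720 - 2466959)/((-36928/6159 - 17793/2053*1111 + (⅓)*1111²) + 260141) = 1260761/((-36928/6159 - 19768023/2053 + (⅓)*1234321) + 260141) = 1260761/((-36928/6159 - 19768023/2053 + 1234321/3) + 260141) = 1260761/(824906672/2053 + 260141) = 1260761/(1358976145/2053) = 1260761*(2053/1358976145) = 2588342333/1358976145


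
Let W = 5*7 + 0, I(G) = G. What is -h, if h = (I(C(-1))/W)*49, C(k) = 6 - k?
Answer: -49/5 ≈ -9.8000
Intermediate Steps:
W = 35 (W = 35 + 0 = 35)
h = 49/5 (h = ((6 - 1*(-1))/35)*49 = ((6 + 1)*(1/35))*49 = (7*(1/35))*49 = (1/5)*49 = 49/5 ≈ 9.8000)
-h = -1*49/5 = -49/5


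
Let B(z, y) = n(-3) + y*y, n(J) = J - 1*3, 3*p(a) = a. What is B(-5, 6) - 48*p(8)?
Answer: -98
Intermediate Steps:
p(a) = a/3
n(J) = -3 + J (n(J) = J - 3 = -3 + J)
B(z, y) = -6 + y**2 (B(z, y) = (-3 - 3) + y*y = -6 + y**2)
B(-5, 6) - 48*p(8) = (-6 + 6**2) - 16*8 = (-6 + 36) - 48*8/3 = 30 - 128 = -98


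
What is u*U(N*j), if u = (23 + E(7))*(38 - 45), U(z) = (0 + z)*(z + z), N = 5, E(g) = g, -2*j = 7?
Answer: -128625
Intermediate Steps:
j = -7/2 (j = -½*7 = -7/2 ≈ -3.5000)
U(z) = 2*z² (U(z) = z*(2*z) = 2*z²)
u = -210 (u = (23 + 7)*(38 - 45) = 30*(-7) = -210)
u*U(N*j) = -420*(5*(-7/2))² = -420*(-35/2)² = -420*1225/4 = -210*1225/2 = -128625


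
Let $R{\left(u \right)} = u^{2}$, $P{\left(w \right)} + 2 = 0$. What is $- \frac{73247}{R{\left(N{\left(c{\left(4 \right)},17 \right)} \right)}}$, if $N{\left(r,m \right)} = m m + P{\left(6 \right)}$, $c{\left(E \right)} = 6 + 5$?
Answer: $- \frac{73247}{82369} \approx -0.88925$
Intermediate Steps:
$P{\left(w \right)} = -2$ ($P{\left(w \right)} = -2 + 0 = -2$)
$c{\left(E \right)} = 11$
$N{\left(r,m \right)} = -2 + m^{2}$ ($N{\left(r,m \right)} = m m - 2 = m^{2} - 2 = -2 + m^{2}$)
$- \frac{73247}{R{\left(N{\left(c{\left(4 \right)},17 \right)} \right)}} = - \frac{73247}{\left(-2 + 17^{2}\right)^{2}} = - \frac{73247}{\left(-2 + 289\right)^{2}} = - \frac{73247}{287^{2}} = - \frac{73247}{82369}$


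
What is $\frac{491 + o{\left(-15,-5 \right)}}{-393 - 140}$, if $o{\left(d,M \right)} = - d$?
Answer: $- \frac{506}{533} \approx -0.94934$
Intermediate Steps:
$\frac{491 + o{\left(-15,-5 \right)}}{-393 - 140} = \frac{491 - -15}{-393 - 140} = \frac{491 + 15}{-533} = 506 \left(- \frac{1}{533}\right) = - \frac{506}{533}$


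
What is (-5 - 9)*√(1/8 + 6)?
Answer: -49*√2/2 ≈ -34.648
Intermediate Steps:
(-5 - 9)*√(1/8 + 6) = -14*√(⅛ + 6) = -49*√2/2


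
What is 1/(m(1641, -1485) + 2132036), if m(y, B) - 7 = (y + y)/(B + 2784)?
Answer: 433/923175713 ≈ 4.6903e-7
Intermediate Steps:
m(y, B) = 7 + 2*y/(2784 + B) (m(y, B) = 7 + (y + y)/(B + 2784) = 7 + (2*y)/(2784 + B) = 7 + 2*y/(2784 + B))
1/(m(1641, -1485) + 2132036) = 1/((19488 + 2*1641 + 7*(-1485))/(2784 - 1485) + 2132036) = 1/((19488 + 3282 - 10395)/1299 + 2132036) = 1/((1/1299)*12375 + 2132036) = 1/(4125/433 + 2132036) = 1/(923175713/433) = 433/923175713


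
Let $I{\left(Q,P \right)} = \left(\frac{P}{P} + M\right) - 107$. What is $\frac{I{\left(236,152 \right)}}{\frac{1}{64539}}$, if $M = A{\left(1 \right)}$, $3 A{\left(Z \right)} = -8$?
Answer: $-7013238$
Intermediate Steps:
$A{\left(Z \right)} = - \frac{8}{3}$ ($A{\left(Z \right)} = \frac{1}{3} \left(-8\right) = - \frac{8}{3}$)
$M = - \frac{8}{3} \approx -2.6667$
$I{\left(Q,P \right)} = - \frac{326}{3}$ ($I{\left(Q,P \right)} = \left(\frac{P}{P} - \frac{8}{3}\right) - 107 = \left(1 - \frac{8}{3}\right) - 107 = - \frac{5}{3} - 107 = - \frac{326}{3}$)
$\frac{I{\left(236,152 \right)}}{\frac{1}{64539}} = - \frac{326}{3 \cdot \frac{1}{64539}} = - \frac{326 \frac{1}{\frac{1}{64539}}}{3} = \left(- \frac{326}{3}\right) 64539 = -7013238$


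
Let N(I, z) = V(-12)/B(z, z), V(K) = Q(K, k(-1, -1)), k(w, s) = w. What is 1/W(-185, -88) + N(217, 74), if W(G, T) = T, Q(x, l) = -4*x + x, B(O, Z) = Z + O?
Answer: 755/3256 ≈ 0.23188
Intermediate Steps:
B(O, Z) = O + Z
Q(x, l) = -3*x
V(K) = -3*K
N(I, z) = 18/z (N(I, z) = (-3*(-12))/(z + z) = 36/((2*z)) = 36*(1/(2*z)) = 18/z)
1/W(-185, -88) + N(217, 74) = 1/(-88) + 18/74 = -1/88 + 18*(1/74) = -1/88 + 9/37 = 755/3256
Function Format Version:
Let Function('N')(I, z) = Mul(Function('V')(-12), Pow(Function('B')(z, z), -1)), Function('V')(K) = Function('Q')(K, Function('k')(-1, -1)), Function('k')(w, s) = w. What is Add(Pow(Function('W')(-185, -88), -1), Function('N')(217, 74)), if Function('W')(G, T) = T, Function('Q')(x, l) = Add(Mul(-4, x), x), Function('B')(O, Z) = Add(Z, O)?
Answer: Rational(755, 3256) ≈ 0.23188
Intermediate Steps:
Function('B')(O, Z) = Add(O, Z)
Function('Q')(x, l) = Mul(-3, x)
Function('V')(K) = Mul(-3, K)
Function('N')(I, z) = Mul(18, Pow(z, -1)) (Function('N')(I, z) = Mul(Mul(-3, -12), Pow(Add(z, z), -1)) = Mul(36, Pow(Mul(2, z), -1)) = Mul(36, Mul(Rational(1, 2), Pow(z, -1))) = Mul(18, Pow(z, -1)))
Add(Pow(Function('W')(-185, -88), -1), Function('N')(217, 74)) = Add(Pow(-88, -1), Mul(18, Pow(74, -1))) = Add(Rational(-1, 88), Mul(18, Rational(1, 74))) = Add(Rational(-1, 88), Rational(9, 37)) = Rational(755, 3256)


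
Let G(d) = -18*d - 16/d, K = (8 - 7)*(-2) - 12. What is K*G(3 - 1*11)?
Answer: -2044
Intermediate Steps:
K = -14 (K = 1*(-2) - 12 = -2 - 12 = -14)
K*G(3 - 1*11) = -14*(-18*(3 - 1*11) - 16/(3 - 1*11)) = -14*(-18*(3 - 11) - 16/(3 - 11)) = -14*(-18*(-8) - 16/(-8)) = -14*(144 - 16*(-⅛)) = -14*(144 + 2) = -14*146 = -2044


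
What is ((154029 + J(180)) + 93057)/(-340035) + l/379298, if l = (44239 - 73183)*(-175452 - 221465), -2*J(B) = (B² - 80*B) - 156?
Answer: 651059346331468/21495765905 ≈ 30288.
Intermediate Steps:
J(B) = 78 + 40*B - B²/2 (J(B) = -((B² - 80*B) - 156)/2 = -(-156 + B² - 80*B)/2 = 78 + 40*B - B²/2)
l = 11488365648 (l = -28944*(-396917) = 11488365648)
((154029 + J(180)) + 93057)/(-340035) + l/379298 = ((154029 + (78 + 40*180 - ½*180²)) + 93057)/(-340035) + 11488365648/379298 = ((154029 + (78 + 7200 - ½*32400)) + 93057)*(-1/340035) + 11488365648*(1/379298) = ((154029 + (78 + 7200 - 16200)) + 93057)*(-1/340035) + 5744182824/189649 = ((154029 - 8922) + 93057)*(-1/340035) + 5744182824/189649 = (145107 + 93057)*(-1/340035) + 5744182824/189649 = 238164*(-1/340035) + 5744182824/189649 = -79388/113345 + 5744182824/189649 = 651059346331468/21495765905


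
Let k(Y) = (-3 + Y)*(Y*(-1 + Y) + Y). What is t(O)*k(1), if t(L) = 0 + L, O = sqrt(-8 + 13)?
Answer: -2*sqrt(5) ≈ -4.4721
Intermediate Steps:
O = sqrt(5) ≈ 2.2361
t(L) = L
k(Y) = (-3 + Y)*(Y + Y*(-1 + Y))
t(O)*k(1) = sqrt(5)*(1**2*(-3 + 1)) = sqrt(5)*(1*(-2)) = sqrt(5)*(-2) = -2*sqrt(5)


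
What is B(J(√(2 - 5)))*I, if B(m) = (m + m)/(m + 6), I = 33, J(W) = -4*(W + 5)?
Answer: 5412/61 - 396*I*√3/61 ≈ 88.721 - 11.244*I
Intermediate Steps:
J(W) = -20 - 4*W (J(W) = -4*(5 + W) = -20 - 4*W)
B(m) = 2*m/(6 + m) (B(m) = (2*m)/(6 + m) = 2*m/(6 + m))
B(J(√(2 - 5)))*I = (2*(-20 - 4*√(2 - 5))/(6 + (-20 - 4*√(2 - 5))))*33 = (2*(-20 - 4*I*√3)/(6 + (-20 - 4*I*√3)))*33 = (2*(-20 - 4*I*√3)/(-14 - 4*I*√3))*33 = 66*(-20 - 4*I*√3)/(-14 - 4*I*√3)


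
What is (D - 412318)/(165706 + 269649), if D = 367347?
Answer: -44971/435355 ≈ -0.10330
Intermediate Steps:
(D - 412318)/(165706 + 269649) = (367347 - 412318)/(165706 + 269649) = -44971/435355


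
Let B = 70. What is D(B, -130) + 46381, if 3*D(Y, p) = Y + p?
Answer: 46361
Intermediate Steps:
D(Y, p) = Y/3 + p/3 (D(Y, p) = (Y + p)/3 = Y/3 + p/3)
D(B, -130) + 46381 = ((1/3)*70 + (1/3)*(-130)) + 46381 = (70/3 - 130/3) + 46381 = -20 + 46381 = 46361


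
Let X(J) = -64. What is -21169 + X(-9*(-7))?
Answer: -21233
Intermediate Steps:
-21169 + X(-9*(-7)) = -21169 - 64 = -21233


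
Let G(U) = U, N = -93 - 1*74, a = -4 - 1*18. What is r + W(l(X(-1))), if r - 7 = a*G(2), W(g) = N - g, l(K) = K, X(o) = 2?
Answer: -206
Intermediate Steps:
a = -22 (a = -4 - 18 = -22)
N = -167 (N = -93 - 74 = -167)
W(g) = -167 - g
r = -37 (r = 7 - 22*2 = 7 - 44 = -37)
r + W(l(X(-1))) = -37 + (-167 - 1*2) = -37 + (-167 - 2) = -37 - 169 = -206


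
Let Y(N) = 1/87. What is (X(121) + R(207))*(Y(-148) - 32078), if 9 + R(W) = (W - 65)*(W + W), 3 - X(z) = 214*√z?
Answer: -157478415980/87 ≈ -1.8101e+9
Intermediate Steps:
Y(N) = 1/87
X(z) = 3 - 214*√z
R(W) = -9 + 2*W*(-65 + W) (R(W) = -9 + (W - 65)*(W + W) = -9 + (-65 + W)*(2*W) = -9 + 2*W*(-65 + W))
(X(121) + R(207))*(Y(-148) - 32078) = ((3 - 214*√121) + (-9 - 130*207 + 2*207²))*(1/87 - 32078) = ((3 - 214*11) + (-9 - 26910 + 2*42849))*(-2790785/87) = ((3 - 2354) + (-9 - 26910 + 85698))*(-2790785/87) = (-2351 + 58779)*(-2790785/87) = 56428*(-2790785/87) = -157478415980/87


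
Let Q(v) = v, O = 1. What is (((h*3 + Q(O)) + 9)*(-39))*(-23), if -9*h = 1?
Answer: 8671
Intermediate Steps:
h = -⅑ (h = -⅑*1 = -⅑ ≈ -0.11111)
(((h*3 + Q(O)) + 9)*(-39))*(-23) = (((-⅑*3 + 1) + 9)*(-39))*(-23) = (((-⅓ + 1) + 9)*(-39))*(-23) = ((⅔ + 9)*(-39))*(-23) = ((29/3)*(-39))*(-23) = -377*(-23) = 8671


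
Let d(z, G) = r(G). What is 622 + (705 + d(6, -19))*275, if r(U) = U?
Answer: 189272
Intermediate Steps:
d(z, G) = G
622 + (705 + d(6, -19))*275 = 622 + (705 - 19)*275 = 622 + 686*275 = 622 + 188650 = 189272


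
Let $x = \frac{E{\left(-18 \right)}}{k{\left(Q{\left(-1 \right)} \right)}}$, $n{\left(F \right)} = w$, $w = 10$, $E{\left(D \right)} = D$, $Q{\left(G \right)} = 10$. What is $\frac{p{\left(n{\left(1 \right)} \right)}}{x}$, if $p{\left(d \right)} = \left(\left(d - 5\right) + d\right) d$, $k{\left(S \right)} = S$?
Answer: $- \frac{250}{3} \approx -83.333$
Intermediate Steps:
$n{\left(F \right)} = 10$
$p{\left(d \right)} = d \left(-5 + 2 d\right)$ ($p{\left(d \right)} = \left(\left(-5 + d\right) + d\right) d = \left(-5 + 2 d\right) d = d \left(-5 + 2 d\right)$)
$x = - \frac{9}{5}$ ($x = - \frac{18}{10} = \left(-18\right) \frac{1}{10} = - \frac{9}{5} \approx -1.8$)
$\frac{p{\left(n{\left(1 \right)} \right)}}{x} = \frac{10 \left(-5 + 2 \cdot 10\right)}{- \frac{9}{5}} = 10 \left(-5 + 20\right) \left(- \frac{5}{9}\right) = 10 \cdot 15 \left(- \frac{5}{9}\right) = 150 \left(- \frac{5}{9}\right) = - \frac{250}{3}$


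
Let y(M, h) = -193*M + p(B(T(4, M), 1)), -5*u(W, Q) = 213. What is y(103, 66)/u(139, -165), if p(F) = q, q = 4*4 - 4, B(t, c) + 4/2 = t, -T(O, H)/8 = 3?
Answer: 99335/213 ≈ 466.36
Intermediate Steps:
T(O, H) = -24 (T(O, H) = -8*3 = -24)
B(t, c) = -2 + t
q = 12 (q = 16 - 4 = 12)
u(W, Q) = -213/5 (u(W, Q) = -⅕*213 = -213/5)
p(F) = 12
y(M, h) = 12 - 193*M (y(M, h) = -193*M + 12 = 12 - 193*M)
y(103, 66)/u(139, -165) = (12 - 193*103)/(-213/5) = (12 - 19879)*(-5/213) = -19867*(-5/213) = 99335/213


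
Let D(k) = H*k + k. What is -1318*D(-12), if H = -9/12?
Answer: 3954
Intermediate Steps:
H = -¾ (H = -9*1/12 = -¾ ≈ -0.75000)
D(k) = k/4 (D(k) = -3*k/4 + k = k/4)
-1318*D(-12) = -659*(-12)/2 = -1318*(-3) = 3954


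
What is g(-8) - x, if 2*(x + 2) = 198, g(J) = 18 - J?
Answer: -71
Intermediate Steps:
x = 97 (x = -2 + (½)*198 = -2 + 99 = 97)
g(-8) - x = (18 - 1*(-8)) - 1*97 = (18 + 8) - 97 = 26 - 97 = -71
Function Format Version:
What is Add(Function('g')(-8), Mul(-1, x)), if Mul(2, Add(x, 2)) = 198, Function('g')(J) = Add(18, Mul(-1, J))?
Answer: -71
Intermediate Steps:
x = 97 (x = Add(-2, Mul(Rational(1, 2), 198)) = Add(-2, 99) = 97)
Add(Function('g')(-8), Mul(-1, x)) = Add(Add(18, Mul(-1, -8)), Mul(-1, 97)) = Add(Add(18, 8), -97) = Add(26, -97) = -71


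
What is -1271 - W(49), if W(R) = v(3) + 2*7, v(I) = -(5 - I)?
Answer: -1283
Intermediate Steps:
v(I) = -5 + I
W(R) = 12 (W(R) = (-5 + 3) + 2*7 = -2 + 14 = 12)
-1271 - W(49) = -1271 - 1*12 = -1271 - 12 = -1283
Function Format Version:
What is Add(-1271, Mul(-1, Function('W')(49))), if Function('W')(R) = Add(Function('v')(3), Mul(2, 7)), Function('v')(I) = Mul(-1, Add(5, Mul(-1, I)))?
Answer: -1283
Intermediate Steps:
Function('v')(I) = Add(-5, I)
Function('W')(R) = 12 (Function('W')(R) = Add(Add(-5, 3), Mul(2, 7)) = Add(-2, 14) = 12)
Add(-1271, Mul(-1, Function('W')(49))) = Add(-1271, Mul(-1, 12)) = Add(-1271, -12) = -1283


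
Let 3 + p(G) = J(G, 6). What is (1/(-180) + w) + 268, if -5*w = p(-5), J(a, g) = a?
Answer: 48527/180 ≈ 269.59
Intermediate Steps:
p(G) = -3 + G
w = 8/5 (w = -(-3 - 5)/5 = -1/5*(-8) = 8/5 ≈ 1.6000)
(1/(-180) + w) + 268 = (1/(-180) + 8/5) + 268 = (-1/180 + 8/5) + 268 = 287/180 + 268 = 48527/180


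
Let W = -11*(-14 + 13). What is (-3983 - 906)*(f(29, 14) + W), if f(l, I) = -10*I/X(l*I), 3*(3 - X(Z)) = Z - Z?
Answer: 523123/3 ≈ 1.7437e+5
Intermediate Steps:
X(Z) = 3 (X(Z) = 3 - (Z - Z)/3 = 3 - ⅓*0 = 3 + 0 = 3)
W = 11 (W = -11*(-1) = 11)
f(l, I) = -10*I/3
(-3983 - 906)*(f(29, 14) + W) = (-3983 - 906)*(-10/3*14 + 11) = -4889*(-140/3 + 11) = -4889*(-107/3) = 523123/3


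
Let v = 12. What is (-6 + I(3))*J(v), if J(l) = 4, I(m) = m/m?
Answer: -20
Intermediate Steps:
I(m) = 1
(-6 + I(3))*J(v) = (-6 + 1)*4 = -5*4 = -20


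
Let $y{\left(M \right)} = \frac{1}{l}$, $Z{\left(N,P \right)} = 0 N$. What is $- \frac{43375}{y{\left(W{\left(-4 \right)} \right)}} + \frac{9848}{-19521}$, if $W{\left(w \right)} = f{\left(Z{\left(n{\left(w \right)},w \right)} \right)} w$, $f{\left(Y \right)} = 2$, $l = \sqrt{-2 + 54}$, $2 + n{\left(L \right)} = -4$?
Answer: $- \frac{9848}{19521} - 86750 \sqrt{13} \approx -3.1278 \cdot 10^{5}$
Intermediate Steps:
$n{\left(L \right)} = -6$ ($n{\left(L \right)} = -2 - 4 = -6$)
$Z{\left(N,P \right)} = 0$
$l = 2 \sqrt{13}$ ($l = \sqrt{52} = 2 \sqrt{13} \approx 7.2111$)
$W{\left(w \right)} = 2 w$
$y{\left(M \right)} = \frac{\sqrt{13}}{26}$ ($y{\left(M \right)} = \frac{1}{2 \sqrt{13}} = \frac{\sqrt{13}}{26}$)
$- \frac{43375}{y{\left(W{\left(-4 \right)} \right)}} + \frac{9848}{-19521} = - \frac{43375}{\frac{1}{26} \sqrt{13}} + \frac{9848}{-19521} = - 43375 \cdot 2 \sqrt{13} + 9848 \left(- \frac{1}{19521}\right) = - 86750 \sqrt{13} - \frac{9848}{19521} = - \frac{9848}{19521} - 86750 \sqrt{13}$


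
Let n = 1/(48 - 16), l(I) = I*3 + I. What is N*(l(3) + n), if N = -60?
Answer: -5775/8 ≈ -721.88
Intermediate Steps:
l(I) = 4*I (l(I) = 3*I + I = 4*I)
n = 1/32 ≈ 0.031250
N*(l(3) + n) = -60*(4*3 + 1/32) = -60*(12 + 1/32) = -60*385/32 = -5775/8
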